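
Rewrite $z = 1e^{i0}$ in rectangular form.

a = r cos θ = 1 * 1 = 1
b = r sin θ = 1 * 0 = 0
z = 1


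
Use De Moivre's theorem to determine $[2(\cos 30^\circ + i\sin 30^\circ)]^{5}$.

By De Moivre: z^n = r^n(cos(nθ) + i sin(nθ))
= 2^5(cos(5*30°) + i sin(5*30°))
= 32(cos 150° + i sin 150°)
= -16*sqrt(3) + 16i


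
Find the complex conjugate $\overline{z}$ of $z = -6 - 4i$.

If z = a + bi, then conjugate(z) = a - bi
conjugate(-6 - 4i) = -6 + 4i


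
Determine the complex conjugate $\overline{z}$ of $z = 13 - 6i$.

If z = a + bi, then conjugate(z) = a - bi
conjugate(13 - 6i) = 13 + 6i


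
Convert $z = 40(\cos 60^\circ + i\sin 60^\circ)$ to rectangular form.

a = r cos θ = 40 * 1/2 = 20
b = r sin θ = 40 * sqrt(3)/2 = 20*sqrt(3)
z = 20 + 20*sqrt(3)i


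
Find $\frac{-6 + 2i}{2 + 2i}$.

Multiply numerator and denominator by conjugate (2 - 2i):
= (-6 + 2i)(2 - 2i) / (2^2 + 2^2)
= (-8 + 16i) / 8
= -1 + 2i


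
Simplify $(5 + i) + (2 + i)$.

(5 + 2) + (1 + 1)i = 7 + 2i


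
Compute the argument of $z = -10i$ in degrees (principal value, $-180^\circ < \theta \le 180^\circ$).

a = 0 and b < 0, so z lies on the negative imaginary axis: θ = -90°


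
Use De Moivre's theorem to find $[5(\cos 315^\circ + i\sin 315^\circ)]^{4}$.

By De Moivre: z^n = r^n(cos(nθ) + i sin(nθ))
= 5^4(cos(4*315°) + i sin(4*315°))
= 625(cos 180° + i sin 180°)
= -625


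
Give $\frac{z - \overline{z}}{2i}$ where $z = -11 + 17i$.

z - conjugate(z) = 2bi
(z - conjugate(z))/(2i) = 2bi/(2i) = b = 17


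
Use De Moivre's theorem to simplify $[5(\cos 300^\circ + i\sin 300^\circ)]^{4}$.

By De Moivre: z^n = r^n(cos(nθ) + i sin(nθ))
= 5^4(cos(4*300°) + i sin(4*300°))
= 625(cos 120° + i sin 120°)
= -625/2 + (625*sqrt(3)/2)i


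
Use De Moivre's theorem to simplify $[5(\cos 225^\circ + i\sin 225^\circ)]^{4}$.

By De Moivre: z^n = r^n(cos(nθ) + i sin(nθ))
= 5^4(cos(4*225°) + i sin(4*225°))
= 625(cos 180° + i sin 180°)
= -625


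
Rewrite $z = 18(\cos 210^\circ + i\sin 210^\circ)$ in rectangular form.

a = r cos θ = 18 * -sqrt(3)/2 = -9*sqrt(3)
b = r sin θ = 18 * -1/2 = -9
z = -9*sqrt(3) - 9i


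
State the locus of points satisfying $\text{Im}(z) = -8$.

Im(z) = y where z = x + yi; the equation y = -8 is satisfied by all points with that y-coordinate
Locus: Horizontal line y = -8


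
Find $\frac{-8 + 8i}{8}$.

Divisor is real, so divide each part by 8:
= -1 + i


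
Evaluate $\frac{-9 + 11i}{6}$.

Divisor is real, so divide each part by 6:
= -3/2 + (11/6)i


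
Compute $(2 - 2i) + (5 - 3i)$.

(2 + 5) + (-2 + (-3))i = 7 - 5i


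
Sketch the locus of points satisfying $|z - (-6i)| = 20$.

|z - z0| = r describes a circle centered at z0 with radius r
Here z0 = -6i and r = 20
Locus: Circle centered at (0, -6) with radius 20


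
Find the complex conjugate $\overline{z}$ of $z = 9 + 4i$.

If z = a + bi, then conjugate(z) = a - bi
conjugate(9 + 4i) = 9 - 4i


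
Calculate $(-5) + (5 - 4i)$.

(-5 + 5) + (0 + (-4))i = -4i


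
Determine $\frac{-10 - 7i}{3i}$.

Multiply numerator and denominator by conjugate (-3i):
= (-10 - 7i)(-3i) / (0^2 + 3^2)
= (-21 + 30i) / 9
Divide through by 3: (-7 + 10i) / 3
= -7/3 + (10/3)i


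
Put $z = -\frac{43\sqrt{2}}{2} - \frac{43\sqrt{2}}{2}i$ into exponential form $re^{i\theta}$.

r = |z| = sqrt((-43*sqrt(2)/2)^2 + (-43*sqrt(2)/2)^2) = sqrt(1849/2 + 1849/2) = sqrt(1849) = 43
θ = arctan(b/a) = arctan(-30.4056/-30.4056) (quadrant-adjusted) = 225° = 5π/4
z = 43e^(i*5π/4)


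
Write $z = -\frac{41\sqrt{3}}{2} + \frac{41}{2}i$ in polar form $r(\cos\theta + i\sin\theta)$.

r = |z| = sqrt(a^2 + b^2) = sqrt((-41*sqrt(3)/2)^2 + (41/2)^2) = sqrt(5043/4 + 1681/4) = sqrt(1681) = 41
θ = arctan(b/a) = arctan(20.5/-35.507) (quadrant-adjusted) = 150°
z = 41(cos 150° + i sin 150°)


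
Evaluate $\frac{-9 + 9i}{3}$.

Divisor is real, so divide each part by 3:
= -3 + 3i


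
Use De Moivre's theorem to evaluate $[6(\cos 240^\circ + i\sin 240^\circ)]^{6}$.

By De Moivre: z^n = r^n(cos(nθ) + i sin(nθ))
= 6^6(cos(6*240°) + i sin(6*240°))
= 46656(cos 0° + i sin 0°)
= 46656


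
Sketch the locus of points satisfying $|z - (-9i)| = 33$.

|z - z0| = r describes a circle centered at z0 with radius r
Here z0 = -9i and r = 33
Locus: Circle centered at (0, -9) with radius 33


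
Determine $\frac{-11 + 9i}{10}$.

Divisor is real, so divide each part by 10:
= -11/10 + (9/10)i


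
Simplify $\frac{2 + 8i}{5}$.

Divisor is real, so divide each part by 5:
= 2/5 + (8/5)i


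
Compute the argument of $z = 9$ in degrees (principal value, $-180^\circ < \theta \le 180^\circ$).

b = 0 and a > 0, so z lies on the positive real axis: θ = 0°


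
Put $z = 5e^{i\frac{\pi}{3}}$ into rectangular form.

a = r cos θ = 5 * 1/2 = 5/2
b = r sin θ = 5 * sqrt(3)/2 = 5*sqrt(3)/2
z = 5/2 + (5*sqrt(3)/2)i


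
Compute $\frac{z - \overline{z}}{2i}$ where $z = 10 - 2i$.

z - conjugate(z) = 2bi
(z - conjugate(z))/(2i) = 2bi/(2i) = b = -2


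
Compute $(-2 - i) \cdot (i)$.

(a1*a2 - b1*b2) + (a1*b2 + b1*a2)i
= (0 - (-1)) + (-2 + 0)i
= 1 - 2i


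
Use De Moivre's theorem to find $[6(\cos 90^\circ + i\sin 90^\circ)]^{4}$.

By De Moivre: z^n = r^n(cos(nθ) + i sin(nθ))
= 6^4(cos(4*90°) + i sin(4*90°))
= 1296(cos 0° + i sin 0°)
= 1296


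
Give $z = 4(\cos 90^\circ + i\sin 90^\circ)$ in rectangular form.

a = r cos θ = 4 * 0 = 0
b = r sin θ = 4 * 1 = 4
z = 4i


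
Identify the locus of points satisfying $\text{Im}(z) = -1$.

Im(z) = y where z = x + yi; the equation y = -1 is satisfied by all points with that y-coordinate
Locus: Horizontal line y = -1


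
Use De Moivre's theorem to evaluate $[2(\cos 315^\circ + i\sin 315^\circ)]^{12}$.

By De Moivre: z^n = r^n(cos(nθ) + i sin(nθ))
= 2^12(cos(12*315°) + i sin(12*315°))
= 4096(cos 180° + i sin 180°)
= -4096


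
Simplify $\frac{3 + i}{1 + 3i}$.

Multiply numerator and denominator by conjugate (1 - 3i):
= (3 + i)(1 - 3i) / (1^2 + 3^2)
= (6 - 8i) / 10
Divide through by 2: (3 - 4i) / 5
= 3/5 - (4/5)i


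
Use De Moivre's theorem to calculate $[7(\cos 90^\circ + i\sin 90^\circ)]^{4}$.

By De Moivre: z^n = r^n(cos(nθ) + i sin(nθ))
= 7^4(cos(4*90°) + i sin(4*90°))
= 2401(cos 0° + i sin 0°)
= 2401


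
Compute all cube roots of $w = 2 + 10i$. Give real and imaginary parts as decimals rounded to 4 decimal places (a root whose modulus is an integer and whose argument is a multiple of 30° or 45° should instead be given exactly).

|w| = sqrt(104) ≈ 10.198039, arg(w) ≈ 78.690068°
Root modulus = sqrt(104)^(1/3) ≈ 2.168564
Root arguments: θ_k = (arg(w) + 360°k)/3 for k = 0, 1, ..., 2
Compute each root as (root modulus)(cos θ_k + i sin θ_k) using full-precision intermediates, then round to 4 decimal places.
Roots: 1.9453 + 0.9585i, -1.8027 + 1.2054i, -0.1426 - 2.1639i


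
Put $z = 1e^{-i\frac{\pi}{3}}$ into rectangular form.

a = r cos θ = 1 * 1/2 = 1/2
b = r sin θ = 1 * -sqrt(3)/2 = -sqrt(3)/2
z = 1/2 - (sqrt(3)/2)i


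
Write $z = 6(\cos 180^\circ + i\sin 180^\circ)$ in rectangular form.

a = r cos θ = 6 * -1 = -6
b = r sin θ = 6 * 0 = 0
z = -6


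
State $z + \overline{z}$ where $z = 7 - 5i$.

z + conjugate(z) = (a + bi) + (a - bi) = 2a
= 2 * 7 = 14


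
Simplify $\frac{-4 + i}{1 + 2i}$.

Multiply numerator and denominator by conjugate (1 - 2i):
= (-4 + i)(1 - 2i) / (1^2 + 2^2)
= (-2 + 9i) / 5
= -2/5 + (9/5)i


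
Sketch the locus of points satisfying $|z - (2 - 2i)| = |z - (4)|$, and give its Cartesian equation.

|z - z1| = |z - z2| means z is equidistant from z1 and z2,
i.e. the perpendicular bisector of the segment from (2, -2) to (4, 0) (midpoint (3, -1)).
With z = x + yi, square both sides:
(x - 2)^2 + (y - (-2))^2 = (x - 4)^2 + (y - 0)^2
The x^2 and y^2 terms cancel: 4x + 4y = 16 - 8 = 8
Simplify: x + y = 2
Locus: Perpendicular bisector of the segment from (2, -2) to (4, 0): the line x + y = 2


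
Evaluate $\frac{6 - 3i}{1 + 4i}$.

Multiply numerator and denominator by conjugate (1 - 4i):
= (6 - 3i)(1 - 4i) / (1^2 + 4^2)
= (-6 - 27i) / 17
= -6/17 - (27/17)i


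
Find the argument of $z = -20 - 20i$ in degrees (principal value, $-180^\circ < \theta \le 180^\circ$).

θ = arctan(b/a) = arctan(-20/-20) (quadrant-adjusted) = -135°


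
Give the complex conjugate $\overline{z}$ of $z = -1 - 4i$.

If z = a + bi, then conjugate(z) = a - bi
conjugate(-1 - 4i) = -1 + 4i


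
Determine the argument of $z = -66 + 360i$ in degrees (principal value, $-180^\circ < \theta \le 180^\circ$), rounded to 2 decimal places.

θ = arctan(b/a) = arctan(360/-66) (quadrant-adjusted) = 100.39°


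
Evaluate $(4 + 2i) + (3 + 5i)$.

(4 + 3) + (2 + 5)i = 7 + 7i


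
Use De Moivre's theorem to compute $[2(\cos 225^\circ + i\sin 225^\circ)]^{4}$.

By De Moivre: z^n = r^n(cos(nθ) + i sin(nθ))
= 2^4(cos(4*225°) + i sin(4*225°))
= 16(cos 180° + i sin 180°)
= -16


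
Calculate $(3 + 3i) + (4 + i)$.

(3 + 4) + (3 + 1)i = 7 + 4i


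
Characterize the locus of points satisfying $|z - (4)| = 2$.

|z - z0| = r describes a circle centered at z0 with radius r
Here z0 = 4 and r = 2
Locus: Circle centered at (4, 0) with radius 2


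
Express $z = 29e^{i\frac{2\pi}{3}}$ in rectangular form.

a = r cos θ = 29 * -1/2 = -29/2
b = r sin θ = 29 * sqrt(3)/2 = 29*sqrt(3)/2
z = -29/2 + (29*sqrt(3)/2)i


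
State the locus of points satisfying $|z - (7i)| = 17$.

|z - z0| = r describes a circle centered at z0 with radius r
Here z0 = 7i and r = 17
Locus: Circle centered at (0, 7) with radius 17


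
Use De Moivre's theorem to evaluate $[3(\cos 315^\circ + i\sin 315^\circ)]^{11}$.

By De Moivre: z^n = r^n(cos(nθ) + i sin(nθ))
= 3^11(cos(11*315°) + i sin(11*315°))
= 177147(cos 225° + i sin 225°)
= -177147*sqrt(2)/2 - (177147*sqrt(2)/2)i


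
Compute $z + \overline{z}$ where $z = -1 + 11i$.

z + conjugate(z) = (a + bi) + (a - bi) = 2a
= 2 * (-1) = -2


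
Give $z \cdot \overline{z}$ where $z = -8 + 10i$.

z * conjugate(z) = |z|^2 = a^2 + b^2
= (-8)^2 + 10^2 = 164


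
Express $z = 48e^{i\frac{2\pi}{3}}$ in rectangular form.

a = r cos θ = 48 * -1/2 = -24
b = r sin θ = 48 * sqrt(3)/2 = 24*sqrt(3)
z = -24 + 24*sqrt(3)i


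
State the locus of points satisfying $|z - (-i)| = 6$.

|z - z0| = r describes a circle centered at z0 with radius r
Here z0 = -i and r = 6
Locus: Circle centered at (0, -1) with radius 6


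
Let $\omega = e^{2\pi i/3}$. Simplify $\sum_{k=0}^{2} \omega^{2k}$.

Let ζ = ω^2 = e^(2πi·2/3). Since 3 ∤ 2, ζ ≠ 1.
Sum = Σ_{k=0}^{2} ζ^k = (ζ^3 - 1)/(ζ - 1) = (ω^{2·3} - 1)/(ζ - 1) = (1 - 1)/(ζ - 1) = 0


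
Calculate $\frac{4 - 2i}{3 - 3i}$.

Multiply numerator and denominator by conjugate (3 + 3i):
= (4 - 2i)(3 + 3i) / (3^2 + (-3)^2)
= (18 + 6i) / 18
Divide through by 6: (3 + i) / 3
= 1 + (1/3)i


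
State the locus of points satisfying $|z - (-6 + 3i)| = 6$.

|z - z0| = r describes a circle centered at z0 with radius r
Here z0 = -6 + 3i and r = 6
Locus: Circle centered at (-6, 3) with radius 6


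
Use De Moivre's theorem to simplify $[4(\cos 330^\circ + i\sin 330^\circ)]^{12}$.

By De Moivre: z^n = r^n(cos(nθ) + i sin(nθ))
= 4^12(cos(12*330°) + i sin(12*330°))
= 16777216(cos 0° + i sin 0°)
= 16777216


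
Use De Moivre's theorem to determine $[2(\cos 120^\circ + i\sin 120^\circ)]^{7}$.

By De Moivre: z^n = r^n(cos(nθ) + i sin(nθ))
= 2^7(cos(7*120°) + i sin(7*120°))
= 128(cos 120° + i sin 120°)
= -64 + 64*sqrt(3)i


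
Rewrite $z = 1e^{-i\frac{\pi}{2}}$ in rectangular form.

a = r cos θ = 1 * 0 = 0
b = r sin θ = 1 * -1 = -1
z = -i


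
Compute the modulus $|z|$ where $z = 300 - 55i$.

|z| = sqrt(a^2 + b^2) = sqrt(300^2 + (-55)^2) = sqrt(93025) = 305


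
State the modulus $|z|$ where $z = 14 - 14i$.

|z| = sqrt(a^2 + b^2) = sqrt(14^2 + (-14)^2) = sqrt(392) = sqrt(392)


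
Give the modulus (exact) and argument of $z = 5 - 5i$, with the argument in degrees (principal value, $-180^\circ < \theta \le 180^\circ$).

|z| = sqrt(5^2 + (-5)^2) = sqrt(50)
arg(z) = arctan(b/a) = arctan(-5/5) (quadrant-adjusted) = -45°


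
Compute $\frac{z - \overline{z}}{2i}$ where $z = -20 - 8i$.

z - conjugate(z) = 2bi
(z - conjugate(z))/(2i) = 2bi/(2i) = b = -8


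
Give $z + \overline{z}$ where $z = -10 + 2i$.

z + conjugate(z) = (a + bi) + (a - bi) = 2a
= 2 * (-10) = -20


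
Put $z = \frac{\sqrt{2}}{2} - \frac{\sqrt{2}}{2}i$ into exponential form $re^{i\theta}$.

r = |z| = sqrt((sqrt(2)/2)^2 + (-sqrt(2)/2)^2) = sqrt(1/2 + 1/2) = sqrt(1) = 1
θ = arctan(b/a) = arctan(-0.7071/0.7071) (quadrant-adjusted) = -45° = -π/4
z = 1e^(-i*π/4)


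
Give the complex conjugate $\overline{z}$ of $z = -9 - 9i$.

If z = a + bi, then conjugate(z) = a - bi
conjugate(-9 - 9i) = -9 + 9i


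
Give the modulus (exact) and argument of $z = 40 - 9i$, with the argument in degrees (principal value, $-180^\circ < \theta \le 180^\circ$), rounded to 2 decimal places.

|z| = sqrt(40^2 + (-9)^2) = 41
arg(z) = arctan(b/a) = arctan(-9/40) (quadrant-adjusted) = -12.68°


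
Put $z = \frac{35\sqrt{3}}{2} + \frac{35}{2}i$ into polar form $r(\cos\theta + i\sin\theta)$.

r = |z| = sqrt(a^2 + b^2) = sqrt((35*sqrt(3)/2)^2 + (35/2)^2) = sqrt(3675/4 + 1225/4) = sqrt(1225) = 35
θ = arctan(b/a) = arctan(17.5/30.3109) (quadrant-adjusted) = 30°
z = 35(cos 30° + i sin 30°)


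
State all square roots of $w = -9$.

|w| = 9, arg(w) = 180°
Root modulus = 9^(1/2) = 3
Root arguments: θ_k = (180° + 360°k)/2 for k = 0, 1, ..., 1
Roots: 3i, -3i


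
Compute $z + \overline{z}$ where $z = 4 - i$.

z + conjugate(z) = (a + bi) + (a - bi) = 2a
= 2 * 4 = 8


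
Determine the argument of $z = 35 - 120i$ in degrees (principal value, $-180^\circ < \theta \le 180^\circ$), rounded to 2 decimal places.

θ = arctan(b/a) = arctan(-120/35) (quadrant-adjusted) = -73.74°


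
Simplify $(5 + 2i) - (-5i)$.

(5 - 0) + (2 - (-5))i = 5 + 7i


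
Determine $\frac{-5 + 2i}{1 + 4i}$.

Multiply numerator and denominator by conjugate (1 - 4i):
= (-5 + 2i)(1 - 4i) / (1^2 + 4^2)
= (3 + 22i) / 17
= 3/17 + (22/17)i


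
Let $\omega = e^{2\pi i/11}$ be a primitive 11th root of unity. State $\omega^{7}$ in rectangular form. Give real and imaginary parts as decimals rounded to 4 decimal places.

ω^7 = e^(2πi·7/11) = e^(i·14π/11)
= cos(14π/11) + i sin(14π/11)
= -0.6549 - 0.7557i


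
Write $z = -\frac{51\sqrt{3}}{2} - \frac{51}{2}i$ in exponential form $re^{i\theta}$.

r = |z| = sqrt((-51*sqrt(3)/2)^2 + (-51/2)^2) = sqrt(7803/4 + 2601/4) = sqrt(2601) = 51
θ = arctan(b/a) = arctan(-25.5/-44.1673) (quadrant-adjusted) = 210° = 7π/6
z = 51e^(i*7π/6)


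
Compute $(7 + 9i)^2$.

(a + bi)^2 = a^2 - b^2 + 2abi
= 7^2 - 9^2 + 2*7*9i
= -32 + 126i


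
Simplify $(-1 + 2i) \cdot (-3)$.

(a1*a2 - b1*b2) + (a1*b2 + b1*a2)i
= (3 - 0) + (0 + (-6))i
= 3 - 6i


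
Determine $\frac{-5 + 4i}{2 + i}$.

Multiply numerator and denominator by conjugate (2 - i):
= (-5 + 4i)(2 - i) / (2^2 + 1^2)
= (-6 + 13i) / 5
= -6/5 + (13/5)i


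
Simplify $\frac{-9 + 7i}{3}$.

Divisor is real, so divide each part by 3:
= -3 + (7/3)i


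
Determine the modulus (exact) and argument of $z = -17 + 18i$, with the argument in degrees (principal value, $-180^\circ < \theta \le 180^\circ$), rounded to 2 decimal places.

|z| = sqrt((-17)^2 + 18^2) = sqrt(613)
arg(z) = arctan(b/a) = arctan(18/-17) (quadrant-adjusted) = 133.36°


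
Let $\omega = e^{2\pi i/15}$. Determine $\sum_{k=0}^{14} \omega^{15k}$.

Since 15 divides 15, ω^15 = (ω^15)^1 = 1^1 = 1, so every term is 1.
Sum = 15 · 1 = 15


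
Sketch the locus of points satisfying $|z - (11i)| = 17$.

|z - z0| = r describes a circle centered at z0 with radius r
Here z0 = 11i and r = 17
Locus: Circle centered at (0, 11) with radius 17


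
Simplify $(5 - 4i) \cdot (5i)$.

(a1*a2 - b1*b2) + (a1*b2 + b1*a2)i
= (0 - (-20)) + (25 + 0)i
= 20 + 25i


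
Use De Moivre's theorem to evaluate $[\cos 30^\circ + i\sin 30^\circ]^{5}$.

By De Moivre: z^n = r^n(cos(nθ) + i sin(nθ))
= 1^5(cos(5*30°) + i sin(5*30°))
= 1(cos 150° + i sin 150°)
= -sqrt(3)/2 + (1/2)i


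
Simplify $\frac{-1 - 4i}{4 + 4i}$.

Multiply numerator and denominator by conjugate (4 - 4i):
= (-1 - 4i)(4 - 4i) / (4^2 + 4^2)
= (-20 - 12i) / 32
Divide through by 4: (-5 - 3i) / 8
= -5/8 - (3/8)i


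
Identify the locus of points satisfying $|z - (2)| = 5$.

|z - z0| = r describes a circle centered at z0 with radius r
Here z0 = 2 and r = 5
Locus: Circle centered at (2, 0) with radius 5


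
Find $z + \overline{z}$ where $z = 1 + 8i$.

z + conjugate(z) = (a + bi) + (a - bi) = 2a
= 2 * 1 = 2


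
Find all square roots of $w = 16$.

|w| = 16, arg(w) = 0°
Root modulus = 16^(1/2) = 4
Root arguments: θ_k = (0° + 360°k)/2 for k = 0, 1, ..., 1
Roots: 4, -4


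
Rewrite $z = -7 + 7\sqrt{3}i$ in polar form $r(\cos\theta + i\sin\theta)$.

r = |z| = sqrt(a^2 + b^2) = sqrt((-7)^2 + (7*sqrt(3))^2) = sqrt(49 + 147) = sqrt(196) = 14
θ = arctan(b/a) = arctan(12.1244/-7) (quadrant-adjusted) = 120°
z = 14(cos 120° + i sin 120°)


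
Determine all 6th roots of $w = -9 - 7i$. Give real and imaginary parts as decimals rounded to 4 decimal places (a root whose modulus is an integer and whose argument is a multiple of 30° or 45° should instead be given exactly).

|w| = sqrt(130) ≈ 11.401754, arg(w) ≈ 217.874984°
Root modulus = sqrt(130)^(1/6) ≈ 1.500244
Root arguments: θ_k = (arg(w) + 360°k)/6 for k = 0, 1, ..., 5
Compute each root as (root modulus)(cos θ_k + i sin θ_k) using full-precision intermediates, then round to 4 decimal places.
Roots: 1.2089 + 0.8884i, -0.1650 + 1.4911i, -1.3738 + 0.6027i, -1.2089 - 0.8884i, 0.1650 - 1.4911i, 1.3738 - 0.6027i


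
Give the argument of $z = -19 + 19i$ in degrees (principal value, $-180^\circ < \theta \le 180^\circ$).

θ = arctan(b/a) = arctan(19/-19) (quadrant-adjusted) = 135°


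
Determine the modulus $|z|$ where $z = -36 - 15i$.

|z| = sqrt(a^2 + b^2) = sqrt((-36)^2 + (-15)^2) = sqrt(1521) = 39


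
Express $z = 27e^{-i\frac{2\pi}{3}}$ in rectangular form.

a = r cos θ = 27 * -1/2 = -27/2
b = r sin θ = 27 * -sqrt(3)/2 = -27*sqrt(3)/2
z = -27/2 - (27*sqrt(3)/2)i


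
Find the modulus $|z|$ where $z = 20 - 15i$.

|z| = sqrt(a^2 + b^2) = sqrt(20^2 + (-15)^2) = sqrt(625) = 25


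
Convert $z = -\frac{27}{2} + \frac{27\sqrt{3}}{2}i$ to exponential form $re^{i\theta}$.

r = |z| = sqrt((-27/2)^2 + (27*sqrt(3)/2)^2) = sqrt(729/4 + 2187/4) = sqrt(729) = 27
θ = arctan(b/a) = arctan(23.3827/-13.5) (quadrant-adjusted) = 120° = 2π/3
z = 27e^(i*2π/3)


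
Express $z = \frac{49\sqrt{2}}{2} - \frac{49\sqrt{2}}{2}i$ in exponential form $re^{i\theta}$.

r = |z| = sqrt((49*sqrt(2)/2)^2 + (-49*sqrt(2)/2)^2) = sqrt(2401/2 + 2401/2) = sqrt(2401) = 49
θ = arctan(b/a) = arctan(-34.6482/34.6482) (quadrant-adjusted) = -45° = -π/4
z = 49e^(-i*π/4)


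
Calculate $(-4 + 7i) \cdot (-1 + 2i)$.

(a1*a2 - b1*b2) + (a1*b2 + b1*a2)i
= (4 - 14) + (-8 + (-7))i
= -10 - 15i


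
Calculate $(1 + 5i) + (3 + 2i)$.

(1 + 3) + (5 + 2)i = 4 + 7i


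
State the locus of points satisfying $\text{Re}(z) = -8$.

Re(z) = x where z = x + yi; the equation x = -8 is satisfied by all points with that x-coordinate
Locus: Vertical line x = -8


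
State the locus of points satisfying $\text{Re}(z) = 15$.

Re(z) = x where z = x + yi; the equation x = 15 is satisfied by all points with that x-coordinate
Locus: Vertical line x = 15


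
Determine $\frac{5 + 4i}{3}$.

Divisor is real, so divide each part by 3:
= 5/3 + (4/3)i


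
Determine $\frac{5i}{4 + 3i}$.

Multiply numerator and denominator by conjugate (4 - 3i):
= (5i)(4 - 3i) / (4^2 + 3^2)
= (15 + 20i) / 25
Divide through by 5: (3 + 4i) / 5
= 3/5 + (4/5)i


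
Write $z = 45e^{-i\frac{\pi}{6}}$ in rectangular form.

a = r cos θ = 45 * sqrt(3)/2 = 45*sqrt(3)/2
b = r sin θ = 45 * -1/2 = -45/2
z = 45*sqrt(3)/2 - (45/2)i


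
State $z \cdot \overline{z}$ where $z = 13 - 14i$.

z * conjugate(z) = |z|^2 = a^2 + b^2
= 13^2 + (-14)^2 = 365


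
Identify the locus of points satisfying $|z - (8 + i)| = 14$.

|z - z0| = r describes a circle centered at z0 with radius r
Here z0 = 8 + i and r = 14
Locus: Circle centered at (8, 1) with radius 14


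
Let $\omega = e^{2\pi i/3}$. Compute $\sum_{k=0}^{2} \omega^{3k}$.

Since 3 divides 3, ω^3 = (ω^3)^1 = 1^1 = 1, so every term is 1.
Sum = 3 · 1 = 3


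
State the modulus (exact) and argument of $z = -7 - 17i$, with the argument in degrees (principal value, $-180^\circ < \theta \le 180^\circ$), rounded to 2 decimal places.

|z| = sqrt((-7)^2 + (-17)^2) = sqrt(338)
arg(z) = arctan(b/a) = arctan(-17/-7) (quadrant-adjusted) = -112.38°


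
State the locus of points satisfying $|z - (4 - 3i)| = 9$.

|z - z0| = r describes a circle centered at z0 with radius r
Here z0 = 4 - 3i and r = 9
Locus: Circle centered at (4, -3) with radius 9


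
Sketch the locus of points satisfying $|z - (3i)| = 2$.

|z - z0| = r describes a circle centered at z0 with radius r
Here z0 = 3i and r = 2
Locus: Circle centered at (0, 3) with radius 2


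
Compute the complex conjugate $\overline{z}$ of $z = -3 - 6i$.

If z = a + bi, then conjugate(z) = a - bi
conjugate(-3 - 6i) = -3 + 6i


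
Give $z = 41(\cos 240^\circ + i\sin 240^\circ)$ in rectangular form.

a = r cos θ = 41 * -1/2 = -41/2
b = r sin θ = 41 * -sqrt(3)/2 = -41*sqrt(3)/2
z = -41/2 - (41*sqrt(3)/2)i


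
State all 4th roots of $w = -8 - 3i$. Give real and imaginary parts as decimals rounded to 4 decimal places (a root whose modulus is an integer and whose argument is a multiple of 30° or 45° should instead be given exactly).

|w| = sqrt(73) ≈ 8.544004, arg(w) ≈ 200.556045°
Root modulus = sqrt(73)^(1/4) ≈ 1.709682
Root arguments: θ_k = (arg(w) + 360°k)/4 for k = 0, 1, ..., 3
Compute each root as (root modulus)(cos θ_k + i sin θ_k) using full-precision intermediates, then round to 4 decimal places.
Roots: 1.0958 + 1.3124i, -1.3124 + 1.0958i, -1.0958 - 1.3124i, 1.3124 - 1.0958i


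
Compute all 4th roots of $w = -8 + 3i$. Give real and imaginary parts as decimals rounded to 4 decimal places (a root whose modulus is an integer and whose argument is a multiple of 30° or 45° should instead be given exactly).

|w| = sqrt(73) ≈ 8.544004, arg(w) ≈ 159.443955°
Root modulus = sqrt(73)^(1/4) ≈ 1.709682
Root arguments: θ_k = (arg(w) + 360°k)/4 for k = 0, 1, ..., 3
Compute each root as (root modulus)(cos θ_k + i sin θ_k) using full-precision intermediates, then round to 4 decimal places.
Roots: 1.3124 + 1.0958i, -1.0958 + 1.3124i, -1.3124 - 1.0958i, 1.0958 - 1.3124i


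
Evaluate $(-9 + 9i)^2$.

(a + bi)^2 = a^2 - b^2 + 2abi
= (-9)^2 - 9^2 + 2*(-9)*9i
= -162i


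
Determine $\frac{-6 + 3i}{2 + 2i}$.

Multiply numerator and denominator by conjugate (2 - 2i):
= (-6 + 3i)(2 - 2i) / (2^2 + 2^2)
= (-6 + 18i) / 8
Divide through by 2: (-3 + 9i) / 4
= -3/4 + (9/4)i


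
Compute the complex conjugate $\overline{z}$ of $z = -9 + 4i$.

If z = a + bi, then conjugate(z) = a - bi
conjugate(-9 + 4i) = -9 - 4i


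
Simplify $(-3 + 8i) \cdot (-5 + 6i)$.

(a1*a2 - b1*b2) + (a1*b2 + b1*a2)i
= (15 - 48) + (-18 + (-40))i
= -33 - 58i


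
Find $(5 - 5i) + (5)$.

(5 + 5) + (-5 + 0)i = 10 - 5i


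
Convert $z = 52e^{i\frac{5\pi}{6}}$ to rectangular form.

a = r cos θ = 52 * -sqrt(3)/2 = -26*sqrt(3)
b = r sin θ = 52 * 1/2 = 26
z = -26*sqrt(3) + 26i


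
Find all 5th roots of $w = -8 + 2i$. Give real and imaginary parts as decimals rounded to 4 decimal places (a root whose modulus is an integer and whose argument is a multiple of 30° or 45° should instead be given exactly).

|w| = sqrt(68) ≈ 8.246211, arg(w) ≈ 165.963757°
Root modulus = sqrt(68)^(1/5) ≈ 1.524933
Root arguments: θ_k = (arg(w) + 360°k)/5 for k = 0, 1, ..., 4
Compute each root as (root modulus)(cos θ_k + i sin θ_k) using full-precision intermediates, then round to 4 decimal places.
Roots: 1.2761 + 0.8348i, -0.3996 + 1.4716i, -1.5231 + 0.0747i, -0.5417 - 1.4255i, 1.1883 - 0.9557i


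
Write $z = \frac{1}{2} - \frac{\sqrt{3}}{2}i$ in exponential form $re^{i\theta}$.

r = |z| = sqrt((1/2)^2 + (-sqrt(3)/2)^2) = sqrt(1/4 + 3/4) = sqrt(1) = 1
θ = arctan(b/a) = arctan(-0.866/0.5) (quadrant-adjusted) = -60° = -π/3
z = 1e^(-i*π/3)


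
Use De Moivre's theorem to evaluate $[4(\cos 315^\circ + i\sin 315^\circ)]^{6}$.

By De Moivre: z^n = r^n(cos(nθ) + i sin(nθ))
= 4^6(cos(6*315°) + i sin(6*315°))
= 4096(cos 90° + i sin 90°)
= 4096i


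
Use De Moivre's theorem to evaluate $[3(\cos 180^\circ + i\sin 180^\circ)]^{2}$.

By De Moivre: z^n = r^n(cos(nθ) + i sin(nθ))
= 3^2(cos(2*180°) + i sin(2*180°))
= 9(cos 0° + i sin 0°)
= 9


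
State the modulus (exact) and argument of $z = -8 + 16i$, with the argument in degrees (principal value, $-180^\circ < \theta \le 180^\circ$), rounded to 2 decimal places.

|z| = sqrt((-8)^2 + 16^2) = sqrt(320)
arg(z) = arctan(b/a) = arctan(16/-8) (quadrant-adjusted) = 116.57°


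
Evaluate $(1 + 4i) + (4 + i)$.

(1 + 4) + (4 + 1)i = 5 + 5i


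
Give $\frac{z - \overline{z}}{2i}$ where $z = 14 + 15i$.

z - conjugate(z) = 2bi
(z - conjugate(z))/(2i) = 2bi/(2i) = b = 15


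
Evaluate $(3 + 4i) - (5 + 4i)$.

(3 - 5) + (4 - 4)i = -2


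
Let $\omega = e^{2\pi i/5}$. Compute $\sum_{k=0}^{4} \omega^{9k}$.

Let ζ = ω^9 = e^(2πi·9/5). Since 5 ∤ 9, ζ ≠ 1.
Sum = Σ_{k=0}^{4} ζ^k = (ζ^5 - 1)/(ζ - 1) = (ω^{9·5} - 1)/(ζ - 1) = (1 - 1)/(ζ - 1) = 0


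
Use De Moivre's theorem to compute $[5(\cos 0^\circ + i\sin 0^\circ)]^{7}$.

By De Moivre: z^n = r^n(cos(nθ) + i sin(nθ))
= 5^7(cos(7*0°) + i sin(7*0°))
= 78125(cos 0° + i sin 0°)
= 78125


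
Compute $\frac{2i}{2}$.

Divisor is real, so divide each part by 2:
= i


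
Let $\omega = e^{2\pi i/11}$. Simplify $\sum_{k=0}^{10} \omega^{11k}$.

Since 11 divides 11, ω^11 = (ω^11)^1 = 1^1 = 1, so every term is 1.
Sum = 11 · 1 = 11


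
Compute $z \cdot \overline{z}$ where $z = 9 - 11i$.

z * conjugate(z) = |z|^2 = a^2 + b^2
= 9^2 + (-11)^2 = 202


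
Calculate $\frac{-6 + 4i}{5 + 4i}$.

Multiply numerator and denominator by conjugate (5 - 4i):
= (-6 + 4i)(5 - 4i) / (5^2 + 4^2)
= (-14 + 44i) / 41
= -14/41 + (44/41)i


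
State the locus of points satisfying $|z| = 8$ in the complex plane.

|z| = 8 means sqrt(x^2 + y^2) = 8
This is a circle of radius 8 centered at the origin


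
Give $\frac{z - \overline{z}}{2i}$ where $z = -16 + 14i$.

z - conjugate(z) = 2bi
(z - conjugate(z))/(2i) = 2bi/(2i) = b = 14


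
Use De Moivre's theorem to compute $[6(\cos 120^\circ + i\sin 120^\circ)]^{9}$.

By De Moivre: z^n = r^n(cos(nθ) + i sin(nθ))
= 6^9(cos(9*120°) + i sin(9*120°))
= 10077696(cos 0° + i sin 0°)
= 10077696


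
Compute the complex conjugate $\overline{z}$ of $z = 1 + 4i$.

If z = a + bi, then conjugate(z) = a - bi
conjugate(1 + 4i) = 1 - 4i


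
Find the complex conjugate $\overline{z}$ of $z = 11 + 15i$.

If z = a + bi, then conjugate(z) = a - bi
conjugate(11 + 15i) = 11 - 15i


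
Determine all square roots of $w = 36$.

|w| = 36, arg(w) = 0°
Root modulus = 36^(1/2) = 6
Root arguments: θ_k = (0° + 360°k)/2 for k = 0, 1, ..., 1
Roots: 6, -6


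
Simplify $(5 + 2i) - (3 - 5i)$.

(5 - 3) + (2 - (-5))i = 2 + 7i


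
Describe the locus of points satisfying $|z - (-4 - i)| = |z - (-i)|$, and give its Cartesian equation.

|z - z1| = |z - z2| means z is equidistant from z1 and z2,
i.e. the perpendicular bisector of the segment from (-4, -1) to (0, -1) (midpoint (-2, -1)).
With z = x + yi, square both sides:
(x - (-4))^2 + (y - (-1))^2 = (x - 0)^2 + (y - (-1))^2
The x^2 and y^2 terms cancel: 8x + 0y = 1 - 17 = -16
Simplify: x = -2
Locus: Perpendicular bisector of the segment from (-4, -1) to (0, -1): the line x = -2


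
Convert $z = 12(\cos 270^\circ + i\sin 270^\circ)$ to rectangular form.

a = r cos θ = 12 * 0 = 0
b = r sin θ = 12 * -1 = -12
z = -12i


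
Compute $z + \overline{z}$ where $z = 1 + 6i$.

z + conjugate(z) = (a + bi) + (a - bi) = 2a
= 2 * 1 = 2


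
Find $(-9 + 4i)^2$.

(a + bi)^2 = a^2 - b^2 + 2abi
= (-9)^2 - 4^2 + 2*(-9)*4i
= 65 - 72i


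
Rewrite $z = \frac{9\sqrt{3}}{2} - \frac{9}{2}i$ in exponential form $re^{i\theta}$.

r = |z| = sqrt((9*sqrt(3)/2)^2 + (-9/2)^2) = sqrt(243/4 + 81/4) = sqrt(81) = 9
θ = arctan(b/a) = arctan(-4.5/7.7942) (quadrant-adjusted) = -30° = -π/6
z = 9e^(-i*π/6)


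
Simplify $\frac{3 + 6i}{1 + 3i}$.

Multiply numerator and denominator by conjugate (1 - 3i):
= (3 + 6i)(1 - 3i) / (1^2 + 3^2)
= (21 - 3i) / 10
= 21/10 - (3/10)i


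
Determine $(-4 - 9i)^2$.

(a + bi)^2 = a^2 - b^2 + 2abi
= (-4)^2 - (-9)^2 + 2*(-4)*(-9)i
= -65 + 72i


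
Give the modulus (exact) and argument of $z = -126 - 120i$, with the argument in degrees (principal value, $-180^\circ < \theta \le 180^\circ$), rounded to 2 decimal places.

|z| = sqrt((-126)^2 + (-120)^2) = 174
arg(z) = arctan(b/a) = arctan(-120/-126) (quadrant-adjusted) = -136.40°


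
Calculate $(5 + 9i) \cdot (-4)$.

(a1*a2 - b1*b2) + (a1*b2 + b1*a2)i
= (-20 - 0) + (0 + (-36))i
= -20 - 36i


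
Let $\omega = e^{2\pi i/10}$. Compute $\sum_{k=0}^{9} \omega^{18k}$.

Let ζ = ω^18 = e^(2πi·18/10). Since 10 ∤ 18, ζ ≠ 1.
Sum = Σ_{k=0}^{9} ζ^k = (ζ^10 - 1)/(ζ - 1) = (ω^{18·10} - 1)/(ζ - 1) = (1 - 1)/(ζ - 1) = 0


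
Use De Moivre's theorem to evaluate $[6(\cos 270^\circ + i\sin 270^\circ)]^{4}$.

By De Moivre: z^n = r^n(cos(nθ) + i sin(nθ))
= 6^4(cos(4*270°) + i sin(4*270°))
= 1296(cos 0° + i sin 0°)
= 1296


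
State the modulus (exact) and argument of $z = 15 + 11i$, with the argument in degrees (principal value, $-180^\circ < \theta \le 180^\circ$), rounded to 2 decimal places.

|z| = sqrt(15^2 + 11^2) = sqrt(346)
arg(z) = arctan(b/a) = arctan(11/15) (quadrant-adjusted) = 36.25°


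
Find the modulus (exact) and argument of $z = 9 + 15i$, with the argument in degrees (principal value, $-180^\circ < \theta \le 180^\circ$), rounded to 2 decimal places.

|z| = sqrt(9^2 + 15^2) = sqrt(306)
arg(z) = arctan(b/a) = arctan(15/9) (quadrant-adjusted) = 59.04°


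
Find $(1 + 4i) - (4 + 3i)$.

(1 - 4) + (4 - 3)i = -3 + i


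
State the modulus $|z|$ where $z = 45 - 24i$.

|z| = sqrt(a^2 + b^2) = sqrt(45^2 + (-24)^2) = sqrt(2601) = 51


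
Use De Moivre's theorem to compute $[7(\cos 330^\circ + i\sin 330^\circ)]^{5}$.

By De Moivre: z^n = r^n(cos(nθ) + i sin(nθ))
= 7^5(cos(5*330°) + i sin(5*330°))
= 16807(cos 210° + i sin 210°)
= -16807*sqrt(3)/2 - (16807/2)i


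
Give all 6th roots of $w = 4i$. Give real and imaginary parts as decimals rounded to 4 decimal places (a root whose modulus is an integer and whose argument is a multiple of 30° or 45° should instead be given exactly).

|w| = 4, arg(w) = 90°
Root modulus = 4^(1/6) ≈ 1.259921
Root arguments: θ_k = (90° + 360°k)/6 for k = 0, 1, ..., 5
Compute each root as (root modulus)(cos θ_k + i sin θ_k) using full-precision intermediates, then round to 4 decimal places.
Roots: 1.2170 + 0.3261i, 0.3261 + 1.2170i, -0.8909 + 0.8909i, -1.2170 - 0.3261i, -0.3261 - 1.2170i, 0.8909 - 0.8909i


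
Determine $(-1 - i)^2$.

(a + bi)^2 = a^2 - b^2 + 2abi
= (-1)^2 - (-1)^2 + 2*(-1)*(-1)i
= 2i


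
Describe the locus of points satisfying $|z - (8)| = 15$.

|z - z0| = r describes a circle centered at z0 with radius r
Here z0 = 8 and r = 15
Locus: Circle centered at (8, 0) with radius 15


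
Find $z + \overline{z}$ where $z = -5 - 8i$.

z + conjugate(z) = (a + bi) + (a - bi) = 2a
= 2 * (-5) = -10


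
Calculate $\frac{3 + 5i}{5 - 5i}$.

Multiply numerator and denominator by conjugate (5 + 5i):
= (3 + 5i)(5 + 5i) / (5^2 + (-5)^2)
= (-10 + 40i) / 50
Divide through by 10: (-1 + 4i) / 5
= -1/5 + (4/5)i


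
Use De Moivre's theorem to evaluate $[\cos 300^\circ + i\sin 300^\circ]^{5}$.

By De Moivre: z^n = r^n(cos(nθ) + i sin(nθ))
= 1^5(cos(5*300°) + i sin(5*300°))
= 1(cos 60° + i sin 60°)
= 1/2 + (sqrt(3)/2)i


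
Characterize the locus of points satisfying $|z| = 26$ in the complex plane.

|z| = 26 means sqrt(x^2 + y^2) = 26
This is a circle of radius 26 centered at the origin


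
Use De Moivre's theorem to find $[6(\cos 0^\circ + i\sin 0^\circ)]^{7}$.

By De Moivre: z^n = r^n(cos(nθ) + i sin(nθ))
= 6^7(cos(7*0°) + i sin(7*0°))
= 279936(cos 0° + i sin 0°)
= 279936


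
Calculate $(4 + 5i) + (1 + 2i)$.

(4 + 1) + (5 + 2)i = 5 + 7i


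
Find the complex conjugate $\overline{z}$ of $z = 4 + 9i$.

If z = a + bi, then conjugate(z) = a - bi
conjugate(4 + 9i) = 4 - 9i


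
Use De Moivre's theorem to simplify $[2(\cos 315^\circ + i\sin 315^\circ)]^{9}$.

By De Moivre: z^n = r^n(cos(nθ) + i sin(nθ))
= 2^9(cos(9*315°) + i sin(9*315°))
= 512(cos 315° + i sin 315°)
= 256*sqrt(2) - 256*sqrt(2)i


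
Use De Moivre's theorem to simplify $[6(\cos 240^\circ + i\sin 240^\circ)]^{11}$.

By De Moivre: z^n = r^n(cos(nθ) + i sin(nθ))
= 6^11(cos(11*240°) + i sin(11*240°))
= 362797056(cos 120° + i sin 120°)
= -181398528 + 181398528*sqrt(3)i


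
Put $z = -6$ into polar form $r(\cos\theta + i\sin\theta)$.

r = |z| = sqrt(a^2 + b^2) = sqrt((-6)^2 + (0)^2) = sqrt(36 + 0) = sqrt(36) = 6
b = 0 and a < 0, so z lies on the negative real axis: θ = 180°
z = 6(cos 180° + i sin 180°)


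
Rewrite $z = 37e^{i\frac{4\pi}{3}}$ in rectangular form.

a = r cos θ = 37 * -1/2 = -37/2
b = r sin θ = 37 * -sqrt(3)/2 = -37*sqrt(3)/2
z = -37/2 - (37*sqrt(3)/2)i


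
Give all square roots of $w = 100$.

|w| = 100, arg(w) = 0°
Root modulus = 100^(1/2) = 10
Root arguments: θ_k = (0° + 360°k)/2 for k = 0, 1, ..., 1
Roots: 10, -10


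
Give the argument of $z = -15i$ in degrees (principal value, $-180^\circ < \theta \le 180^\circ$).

a = 0 and b < 0, so z lies on the negative imaginary axis: θ = -90°


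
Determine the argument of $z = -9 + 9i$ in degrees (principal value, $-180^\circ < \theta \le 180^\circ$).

θ = arctan(b/a) = arctan(9/-9) (quadrant-adjusted) = 135°


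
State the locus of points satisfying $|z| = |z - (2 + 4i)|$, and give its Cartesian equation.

|z - z1| = |z - z2| means z is equidistant from z1 and z2,
i.e. the perpendicular bisector of the segment from (0, 0) to (2, 4) (midpoint (1, 2)).
With z = x + yi, square both sides:
(x - 0)^2 + (y - 0)^2 = (x - 2)^2 + (y - 4)^2
The x^2 and y^2 terms cancel: 4x + 8y = 20 - 0 = 20
Simplify: x + 2y = 5
Locus: Perpendicular bisector of the segment from (0, 0) to (2, 4): the line x + 2y = 5


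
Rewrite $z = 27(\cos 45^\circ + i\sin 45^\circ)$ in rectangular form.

a = r cos θ = 27 * sqrt(2)/2 = 27*sqrt(2)/2
b = r sin θ = 27 * sqrt(2)/2 = 27*sqrt(2)/2
z = 27*sqrt(2)/2 + (27*sqrt(2)/2)i


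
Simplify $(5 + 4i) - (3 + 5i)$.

(5 - 3) + (4 - 5)i = 2 - i


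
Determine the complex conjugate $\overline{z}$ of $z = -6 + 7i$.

If z = a + bi, then conjugate(z) = a - bi
conjugate(-6 + 7i) = -6 - 7i


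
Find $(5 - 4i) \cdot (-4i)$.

(a1*a2 - b1*b2) + (a1*b2 + b1*a2)i
= (0 - 16) + (-20 + 0)i
= -16 - 20i


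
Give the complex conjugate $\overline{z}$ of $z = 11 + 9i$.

If z = a + bi, then conjugate(z) = a - bi
conjugate(11 + 9i) = 11 - 9i


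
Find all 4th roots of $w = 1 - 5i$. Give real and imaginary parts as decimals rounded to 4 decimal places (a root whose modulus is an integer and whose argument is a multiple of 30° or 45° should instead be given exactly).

|w| = sqrt(26) ≈ 5.099020, arg(w) ≈ 281.309932°
Root modulus = sqrt(26)^(1/4) ≈ 1.502698
Root arguments: θ_k = (arg(w) + 360°k)/4 for k = 0, 1, ..., 3
Compute each root as (root modulus)(cos θ_k + i sin θ_k) using full-precision intermediates, then round to 4 decimal places.
Roots: 0.5059 + 1.4150i, -1.4150 + 0.5059i, -0.5059 - 1.4150i, 1.4150 - 0.5059i


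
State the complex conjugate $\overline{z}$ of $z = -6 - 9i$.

If z = a + bi, then conjugate(z) = a - bi
conjugate(-6 - 9i) = -6 + 9i


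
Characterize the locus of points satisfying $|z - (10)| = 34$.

|z - z0| = r describes a circle centered at z0 with radius r
Here z0 = 10 and r = 34
Locus: Circle centered at (10, 0) with radius 34


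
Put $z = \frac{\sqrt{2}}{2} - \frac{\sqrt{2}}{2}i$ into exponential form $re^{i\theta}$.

r = |z| = sqrt((sqrt(2)/2)^2 + (-sqrt(2)/2)^2) = sqrt(1/2 + 1/2) = sqrt(1) = 1
θ = arctan(b/a) = arctan(-0.7071/0.7071) (quadrant-adjusted) = -45° = -π/4
z = 1e^(-i*π/4)


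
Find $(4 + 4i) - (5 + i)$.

(4 - 5) + (4 - 1)i = -1 + 3i


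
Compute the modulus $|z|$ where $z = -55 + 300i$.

|z| = sqrt(a^2 + b^2) = sqrt((-55)^2 + 300^2) = sqrt(93025) = 305


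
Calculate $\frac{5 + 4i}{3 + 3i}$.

Multiply numerator and denominator by conjugate (3 - 3i):
= (5 + 4i)(3 - 3i) / (3^2 + 3^2)
= (27 - 3i) / 18
Divide through by 3: (9 - i) / 6
= 3/2 - (1/6)i


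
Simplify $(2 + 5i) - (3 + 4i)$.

(2 - 3) + (5 - 4)i = -1 + i


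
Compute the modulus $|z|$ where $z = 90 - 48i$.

|z| = sqrt(a^2 + b^2) = sqrt(90^2 + (-48)^2) = sqrt(10404) = 102


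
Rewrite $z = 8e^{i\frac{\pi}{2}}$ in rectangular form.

a = r cos θ = 8 * 0 = 0
b = r sin θ = 8 * 1 = 8
z = 8i


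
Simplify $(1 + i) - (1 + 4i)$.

(1 - 1) + (1 - 4)i = -3i


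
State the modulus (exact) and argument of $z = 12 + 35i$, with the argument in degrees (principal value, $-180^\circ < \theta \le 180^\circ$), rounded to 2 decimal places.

|z| = sqrt(12^2 + 35^2) = 37
arg(z) = arctan(b/a) = arctan(35/12) (quadrant-adjusted) = 71.08°


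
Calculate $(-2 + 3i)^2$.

(a + bi)^2 = a^2 - b^2 + 2abi
= (-2)^2 - 3^2 + 2*(-2)*3i
= -5 - 12i


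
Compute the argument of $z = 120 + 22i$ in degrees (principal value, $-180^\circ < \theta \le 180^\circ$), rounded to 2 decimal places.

θ = arctan(b/a) = arctan(22/120) (quadrant-adjusted) = 10.39°


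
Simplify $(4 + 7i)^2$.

(a + bi)^2 = a^2 - b^2 + 2abi
= 4^2 - 7^2 + 2*4*7i
= -33 + 56i


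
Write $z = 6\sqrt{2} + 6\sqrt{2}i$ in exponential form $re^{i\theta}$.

r = |z| = sqrt((6*sqrt(2))^2 + (6*sqrt(2))^2) = sqrt(72 + 72) = sqrt(144) = 12
θ = arctan(b/a) = arctan(8.4853/8.4853) (quadrant-adjusted) = 45° = π/4
z = 12e^(i*π/4)


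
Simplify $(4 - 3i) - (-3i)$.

(4 - 0) + (-3 - (-3))i = 4


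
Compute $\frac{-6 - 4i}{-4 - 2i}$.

Multiply numerator and denominator by conjugate (-4 + 2i):
= (-6 - 4i)(-4 + 2i) / ((-4)^2 + (-2)^2)
= (32 + 4i) / 20
Divide through by 4: (8 + i) / 5
= 8/5 + (1/5)i


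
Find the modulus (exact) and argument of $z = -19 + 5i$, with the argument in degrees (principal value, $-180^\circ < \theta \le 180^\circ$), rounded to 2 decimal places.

|z| = sqrt((-19)^2 + 5^2) = sqrt(386)
arg(z) = arctan(b/a) = arctan(5/-19) (quadrant-adjusted) = 165.26°


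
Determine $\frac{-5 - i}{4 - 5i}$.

Multiply numerator and denominator by conjugate (4 + 5i):
= (-5 - i)(4 + 5i) / (4^2 + (-5)^2)
= (-15 - 29i) / 41
= -15/41 - (29/41)i


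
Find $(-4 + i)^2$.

(a + bi)^2 = a^2 - b^2 + 2abi
= (-4)^2 - 1^2 + 2*(-4)*1i
= 15 - 8i


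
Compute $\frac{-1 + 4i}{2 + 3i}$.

Multiply numerator and denominator by conjugate (2 - 3i):
= (-1 + 4i)(2 - 3i) / (2^2 + 3^2)
= (10 + 11i) / 13
= 10/13 + (11/13)i
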